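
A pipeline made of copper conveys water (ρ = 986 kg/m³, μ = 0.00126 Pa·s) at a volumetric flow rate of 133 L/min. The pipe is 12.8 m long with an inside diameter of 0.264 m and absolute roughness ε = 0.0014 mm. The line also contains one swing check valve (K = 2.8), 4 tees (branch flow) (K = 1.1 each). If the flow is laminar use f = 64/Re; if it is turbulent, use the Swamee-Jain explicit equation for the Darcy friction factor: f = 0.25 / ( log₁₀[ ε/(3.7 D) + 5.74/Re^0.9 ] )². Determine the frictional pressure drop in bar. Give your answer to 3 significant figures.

Q = 133 L/min = 133/60000 = 0.002217 m³/s.
Cross-sectional area A = πD²/4 = π(0.264)²/4 = 0.05474 m²; mean velocity V = Q/A = 0.002217/0.05474 = 0.0405 m/s.
Reynolds number Re = ρVD/μ = 986 · 0.0405 · 0.264 / 0.00126 = 8366.
Re > 4000 → turbulent. Relative roughness ε/D = 1.4e-06/0.264 = 5.3e-06. Swamee-Jain: f = 0.25/(log₁₀[5.3e-06/3.7 + 5.74/8366^0.9])² = 0.25/(log₁₀[1.43e-06 + 0.00169])² = 0.25/(-2.771)² = 0.03256.
Total minor-loss coefficient ΣK = 1·2.8 + 4·1.1 = 7.2.
ΔP = [f·L/D + ΣK]·(ρV²/2) = [0.03256·12.8/0.264 + 7.2]·(986·0.0405²/2) = [1.579 + 7.2]·0.8084 = 7.097 Pa.
ΔP = 7.097 Pa = 7.10×10^-5 bar.

ΔP ≈ 7.10×10^-5 bar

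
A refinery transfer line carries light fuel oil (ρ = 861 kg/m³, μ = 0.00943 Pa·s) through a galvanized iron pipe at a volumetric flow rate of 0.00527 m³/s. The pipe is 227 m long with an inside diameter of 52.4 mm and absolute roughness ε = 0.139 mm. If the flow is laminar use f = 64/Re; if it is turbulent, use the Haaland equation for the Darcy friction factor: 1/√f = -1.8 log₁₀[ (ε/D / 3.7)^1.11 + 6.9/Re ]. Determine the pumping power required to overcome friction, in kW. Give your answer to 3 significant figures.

Cross-sectional area A = πD²/4 = π(0.0524)²/4 = 0.002157 m²; mean velocity V = Q/A = 0.00527/0.002157 = 2.444 m/s.
Reynolds number Re = ρVD/μ = 861 · 2.444 · 0.0524 / 0.00943 = 1.169e+04.
Re > 4000 → turbulent. Relative roughness ε/D = 0.000139/0.0524 = 0.00265. Haaland: 1/√f = -1.8 log₁₀[(0.00265/3.7)^1.11 + 6.9/1.169e+04] = -1.8 log₁₀[0.000323 + 0.00059] = 5.471, so f = 0.03341.
Darcy-Weisbach: ΔP = f(L/D)(ρV²/2) = 0.03341·(227/0.0524)·(861·2.444²/2) = 0.03341·4332·2571 = 3.721e+05 Pa.
Pumping power P = QΔP = 0.00527·3.721e+05 = 1961 W = 1.96 kW.

P ≈ 1.96 kW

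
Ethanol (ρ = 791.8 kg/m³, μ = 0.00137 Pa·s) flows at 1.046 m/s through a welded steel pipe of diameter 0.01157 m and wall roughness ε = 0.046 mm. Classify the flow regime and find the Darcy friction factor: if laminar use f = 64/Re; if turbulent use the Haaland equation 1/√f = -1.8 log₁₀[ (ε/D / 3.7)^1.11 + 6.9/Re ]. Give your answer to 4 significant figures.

Re = ρVD/μ = 791.8·1.046·0.01157/0.00137 = 6995.
Re > 4000 → turbulent. ε/D = 4.6e-05/0.01157 = 0.00398; Haaland: 1/√f = -1.8 log₁₀[0.000507 + 0.000986] = 5.087, so f = 0.03865.

f ≈ 0.03865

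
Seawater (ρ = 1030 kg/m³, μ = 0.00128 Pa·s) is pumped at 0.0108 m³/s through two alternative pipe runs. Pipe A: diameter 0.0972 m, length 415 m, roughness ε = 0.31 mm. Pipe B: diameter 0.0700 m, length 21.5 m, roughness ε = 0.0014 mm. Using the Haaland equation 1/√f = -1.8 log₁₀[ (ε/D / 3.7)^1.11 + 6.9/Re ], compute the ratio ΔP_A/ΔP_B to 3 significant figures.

Pipe A: V = Q/A = 0.0108/0.00742 = 1.455 m/s; Re = 1.138e+05; ε/D = 0.00319; Haaland → f = 0.02767; ΔP_A = f(L/D)(ρV²/2) = 1.289e+05 Pa.
Pipe B: V = Q/A = 0.0108/0.003848 = 2.806 m/s; Re = 1.581e+05; ε/D = 2e-05; Haaland → f = 0.01634; ΔP_B = f(L/D)(ρV²/2) = 2.036e+04 Pa.
ΔP_A/ΔP_B = 1.289e+05/2.036e+04 = 6.33.

ΔP_A/ΔP_B ≈ 6.33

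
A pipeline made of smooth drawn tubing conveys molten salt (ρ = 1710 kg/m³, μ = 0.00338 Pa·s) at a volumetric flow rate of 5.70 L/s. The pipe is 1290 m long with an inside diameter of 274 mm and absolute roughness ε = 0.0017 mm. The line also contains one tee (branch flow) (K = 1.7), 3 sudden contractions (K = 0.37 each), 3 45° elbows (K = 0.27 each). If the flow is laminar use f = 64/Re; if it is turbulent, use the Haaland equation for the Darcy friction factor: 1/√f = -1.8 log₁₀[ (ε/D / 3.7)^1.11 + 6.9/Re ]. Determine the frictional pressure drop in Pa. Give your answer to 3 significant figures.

ΔP ≈ 1100 Pa

Q = 5.70 L/s = 5.70/1000 = 0.0057 m³/s.
Cross-sectional area A = πD²/4 = π(0.274)²/4 = 0.05896 m²; mean velocity V = Q/A = 0.0057/0.05896 = 0.09667 m/s.
Reynolds number Re = ρVD/μ = 1710 · 0.09667 · 0.274 / 0.00338 = 1.34e+04.
Re > 4000 → turbulent. Relative roughness ε/D = 1.7e-06/0.274 = 6.2e-06. Haaland: 1/√f = -1.8 log₁₀[(6.2e-06/3.7)^1.11 + 6.9/1.34e+04] = -1.8 log₁₀[3.88e-07 + 0.000515] = 5.918, so f = 0.02855.
Total minor-loss coefficient ΣK = 1·1.7 + 3·0.37 + 3·0.27 = 3.62.
ΔP = [f·L/D + ΣK]·(ρV²/2) = [0.02855·1290/0.274 + 3.62]·(1710·0.09667²/2) = [134.4 + 3.62]·7.99 = 1103 Pa.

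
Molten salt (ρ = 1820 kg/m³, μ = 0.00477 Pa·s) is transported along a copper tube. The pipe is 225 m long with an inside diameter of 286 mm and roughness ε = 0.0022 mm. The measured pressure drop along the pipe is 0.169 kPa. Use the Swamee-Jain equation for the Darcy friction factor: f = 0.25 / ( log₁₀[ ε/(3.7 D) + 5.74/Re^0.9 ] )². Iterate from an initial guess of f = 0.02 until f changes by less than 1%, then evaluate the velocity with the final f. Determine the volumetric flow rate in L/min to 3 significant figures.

Q ≈ 334 L/min

Rearranging Darcy-Weisbach: V = √(2·ΔP·D/(f·L·ρ)). With ε/D = 2.2e-06/0.286 = 7.69e-06, iterate starting from f = 0.02:
  f = 0.02 → V = √(2·169·0.286/(0.02·225·1820)) = 0.1086 m/s; Re = ρVD/μ = 1.186e+04; f → 0.02959
  f = 0.02959 → V = 0.08932 m/s; Re = 9747; f → 0.0312
  f = 0.0312 → V = 0.08698 m/s; Re = 9491; f → 0.03144
Converged (Δf/f < 1%). With the final f = 0.03144: V = √(2·169·0.286/(0.03144·225·1820)) = 0.08666 m/s.
Q = V·A = 0.08666·(π/4·0.286²) = 0.005567 m³/s = 334 L/min.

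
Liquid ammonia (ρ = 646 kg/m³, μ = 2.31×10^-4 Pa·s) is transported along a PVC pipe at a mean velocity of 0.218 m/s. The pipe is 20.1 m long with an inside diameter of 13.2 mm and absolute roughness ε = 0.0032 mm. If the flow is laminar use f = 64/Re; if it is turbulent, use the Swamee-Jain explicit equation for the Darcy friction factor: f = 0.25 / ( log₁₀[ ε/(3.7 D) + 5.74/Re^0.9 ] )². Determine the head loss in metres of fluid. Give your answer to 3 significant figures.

h_f ≈ 0.123 m

Reynolds number Re = ρVD/μ = 646 · 0.218 · 0.0132 / 0.000231 = 8047.
Re > 4000 → turbulent. Relative roughness ε/D = 3.2e-06/0.0132 = 0.000242. Swamee-Jain: f = 0.25/(log₁₀[0.000242/3.7 + 5.74/8047^0.9])² = 0.25/(log₁₀[6.55e-05 + 0.00175])² = 0.25/(-2.74)² = 0.03329.
Darcy-Weisbach: ΔP = f(L/D)(ρV²/2) = 0.03329·(20.1/0.0132)·(646·0.218²/2) = 0.03329·1523·15.35 = 778.2 Pa.
Head loss h_f = ΔP/(ρg) = 778.2/(646·9.81) = 0.123 m.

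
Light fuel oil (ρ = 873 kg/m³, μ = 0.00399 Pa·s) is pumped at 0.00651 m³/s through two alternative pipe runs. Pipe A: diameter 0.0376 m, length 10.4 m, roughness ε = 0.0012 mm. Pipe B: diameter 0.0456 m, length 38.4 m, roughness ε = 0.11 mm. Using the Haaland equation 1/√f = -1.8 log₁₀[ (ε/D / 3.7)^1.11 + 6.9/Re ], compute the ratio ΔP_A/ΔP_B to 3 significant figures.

Pipe A: V = Q/A = 0.00651/0.00111 = 5.863 m/s; Re = 4.823e+04; ε/D = 3.19e-05; Haaland → f = 0.02096; ΔP_A = f(L/D)(ρV²/2) = 8.699e+04 Pa.
Pipe B: V = Q/A = 0.00651/0.001633 = 3.986 m/s; Re = 3.977e+04; ε/D = 0.00241; Haaland → f = 0.02778; ΔP_B = f(L/D)(ρV²/2) = 1.623e+05 Pa.
ΔP_A/ΔP_B = 8.699e+04/1.623e+05 = 0.536.

ΔP_A/ΔP_B ≈ 0.536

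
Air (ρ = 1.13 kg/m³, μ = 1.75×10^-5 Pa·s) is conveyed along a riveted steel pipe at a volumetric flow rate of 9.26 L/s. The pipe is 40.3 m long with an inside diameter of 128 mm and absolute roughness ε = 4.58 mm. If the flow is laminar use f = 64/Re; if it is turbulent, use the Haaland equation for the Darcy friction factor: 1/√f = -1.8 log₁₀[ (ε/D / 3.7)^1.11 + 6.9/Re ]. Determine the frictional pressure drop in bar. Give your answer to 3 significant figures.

ΔP ≈ 6.11×10^-5 bar

Q = 9.26 L/s = 9.26/1000 = 0.00926 m³/s.
Cross-sectional area A = πD²/4 = π(0.128)²/4 = 0.01287 m²; mean velocity V = Q/A = 0.00926/0.01287 = 0.7196 m/s.
Reynolds number Re = ρVD/μ = 1.13 · 0.7196 · 0.128 / 1.75e-05 = 5948.
Re > 4000 → turbulent. Relative roughness ε/D = 0.00458/0.128 = 0.0358. Haaland: 1/√f = -1.8 log₁₀[(0.0358/3.7)^1.11 + 6.9/5948] = -1.8 log₁₀[0.00581 + 0.00116] = 3.883, so f = 0.06634.
Darcy-Weisbach: ΔP = f(L/D)(ρV²/2) = 0.06634·(40.3/0.128)·(1.13·0.7196²/2) = 0.06634·314.8·0.2926 = 6.111 Pa.
ΔP = 6.111 Pa = 6.11×10^-5 bar.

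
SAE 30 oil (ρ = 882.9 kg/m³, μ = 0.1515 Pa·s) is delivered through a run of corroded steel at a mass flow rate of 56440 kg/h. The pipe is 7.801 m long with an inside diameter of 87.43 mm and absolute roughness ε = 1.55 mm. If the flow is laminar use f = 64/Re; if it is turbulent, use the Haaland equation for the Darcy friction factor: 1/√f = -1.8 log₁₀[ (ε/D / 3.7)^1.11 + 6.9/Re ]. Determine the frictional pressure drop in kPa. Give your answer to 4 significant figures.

ṁ = 56440 kg/h = 56440/3600 = 15.68 kg/s.
A = πD²/4 = π(0.08743)²/4 = 0.006004 m²; mean velocity V = ṁ/(ρA) = 15.68/(882.9 · 0.006004) = 2.958 m/s.
Reynolds number Re = ρVD/μ = 882.9 · 2.958 · 0.08743 / 0.151 = 1507.
Re < 2300 → laminar flow, so f = 64/Re = 64/1507 = 0.04247 (the turbulent correlation is not needed).
Darcy-Weisbach: ΔP = f(L/D)(ρV²/2) = 0.04247·(7.801/0.08743)·(882.9·2.958²/2) = 0.04247·89.23·3862 = 1.463e+04 Pa.
ΔP = 1.463e+04 Pa = 14.63 kPa.

ΔP ≈ 14.63 kPa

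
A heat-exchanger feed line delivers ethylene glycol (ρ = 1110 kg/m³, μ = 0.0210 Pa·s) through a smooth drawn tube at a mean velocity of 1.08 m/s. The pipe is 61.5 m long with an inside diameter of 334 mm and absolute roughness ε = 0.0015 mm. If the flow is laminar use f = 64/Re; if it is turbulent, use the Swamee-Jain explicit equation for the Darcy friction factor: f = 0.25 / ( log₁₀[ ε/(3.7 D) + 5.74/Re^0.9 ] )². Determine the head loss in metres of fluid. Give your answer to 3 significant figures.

Reynolds number Re = ρVD/μ = 1110 · 1.08 · 0.334 / 0.021 = 1.907e+04.
Re > 4000 → turbulent. Relative roughness ε/D = 1.5e-06/0.334 = 4.49e-06. Swamee-Jain: f = 0.25/(log₁₀[4.49e-06/3.7 + 5.74/1.907e+04^0.9])² = 0.25/(log₁₀[1.21e-06 + 0.000807])² = 0.25/(-3.093)² = 0.02614.
Darcy-Weisbach: ΔP = f(L/D)(ρV²/2) = 0.02614·(61.5/0.334)·(1110·1.08²/2) = 0.02614·184.1·647.4 = 3116 Pa.
Head loss h_f = ΔP/(ρg) = 3116/(1110·9.81) = 0.286 m.

h_f ≈ 0.286 m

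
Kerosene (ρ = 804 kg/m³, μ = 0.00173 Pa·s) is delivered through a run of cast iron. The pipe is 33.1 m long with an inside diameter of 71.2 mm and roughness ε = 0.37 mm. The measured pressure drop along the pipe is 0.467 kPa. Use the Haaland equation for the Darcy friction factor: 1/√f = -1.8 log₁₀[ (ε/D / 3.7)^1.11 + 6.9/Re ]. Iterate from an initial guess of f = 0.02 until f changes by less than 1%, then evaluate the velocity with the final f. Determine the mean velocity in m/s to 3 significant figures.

V ≈ 0.254 m/s

Rearranging Darcy-Weisbach: V = √(2·ΔP·D/(f·L·ρ)). With ε/D = 0.00037/0.0712 = 0.0052, iterate starting from f = 0.02:
  f = 0.02 → V = √(2·467·0.0712/(0.02·33.1·804)) = 0.3535 m/s; Re = ρVD/μ = 1.17e+04; f → 0.03681
  f = 0.03681 → V = 0.2605 m/s; Re = 8621; f → 0.03856
  f = 0.03856 → V = 0.2546 m/s; Re = 8423; f → 0.03871
Converged (Δf/f < 1%). With the final f = 0.03871: V = √(2·467·0.0712/(0.03871·33.1·804)) = 0.2541 m/s.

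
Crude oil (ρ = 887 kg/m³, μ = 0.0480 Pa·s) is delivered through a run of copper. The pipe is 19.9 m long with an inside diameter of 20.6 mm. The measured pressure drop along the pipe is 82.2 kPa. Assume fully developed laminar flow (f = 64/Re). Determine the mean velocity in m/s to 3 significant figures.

For laminar flow, f = 64/Re with Re = ρVD/μ, so Darcy-Weisbach reduces to ΔP = 32μLV/D². Solving for V: V = ΔP·D²/(32μL) = 8.22e+04·(0.0206)²/(32·0.048·19.9) = 1.141 m/s.
Check: Re = ρVD/μ = 887·1.141·0.0206/0.048 = 434.4 < 2300, so the laminar assumption holds.

V ≈ 1.14 m/s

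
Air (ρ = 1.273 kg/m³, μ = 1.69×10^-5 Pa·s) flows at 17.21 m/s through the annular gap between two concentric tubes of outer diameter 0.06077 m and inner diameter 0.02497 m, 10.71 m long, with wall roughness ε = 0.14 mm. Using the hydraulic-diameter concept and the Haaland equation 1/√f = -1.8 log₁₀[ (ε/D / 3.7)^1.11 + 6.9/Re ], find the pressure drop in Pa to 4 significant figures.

ΔP ≈ 1711 Pa

Hydraulic diameter D_h = 4A/P = D_o - D_i = 0.06077 - 0.02497 = 0.0358 m.
Re = ρVD_h/μ = 1.273·17.21·0.0358/1.69e-05 = 4.641e+04.
ε/D_h = 0.00014/0.0358 = 0.00391; Haaland gives 1/√f = -1.8 log₁₀[0.000497+0.000149] = 5.742, so f = 0.03034.
ΔP = f(L/D_h)(ρV²/2) = 0.03034·10.71/0.0358·188.5 = 1711 Pa.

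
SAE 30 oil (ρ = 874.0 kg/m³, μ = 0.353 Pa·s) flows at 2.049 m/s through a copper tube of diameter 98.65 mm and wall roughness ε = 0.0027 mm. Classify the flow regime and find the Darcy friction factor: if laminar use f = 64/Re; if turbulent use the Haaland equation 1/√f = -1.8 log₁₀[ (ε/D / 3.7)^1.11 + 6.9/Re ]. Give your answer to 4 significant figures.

f ≈ 0.1279

Re = ρVD/μ = 874·2.049·0.09865/0.353 = 500.5.
Re < 2300 → laminar, so f = 64/Re = 0.1279 (roughness is irrelevant in laminar flow).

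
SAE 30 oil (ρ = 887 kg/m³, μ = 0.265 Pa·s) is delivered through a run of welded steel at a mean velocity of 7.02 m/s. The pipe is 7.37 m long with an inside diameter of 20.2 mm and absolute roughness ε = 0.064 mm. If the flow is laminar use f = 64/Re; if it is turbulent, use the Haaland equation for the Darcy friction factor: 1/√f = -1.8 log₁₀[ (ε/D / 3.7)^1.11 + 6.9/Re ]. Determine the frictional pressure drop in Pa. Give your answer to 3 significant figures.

ΔP ≈ 1.08×10^6 Pa

Reynolds number Re = ρVD/μ = 887 · 7.02 · 0.0202 / 0.265 = 474.6.
Re < 2300 → laminar flow, so f = 64/Re = 64/474.6 = 0.1348 (the turbulent correlation is not needed).
Darcy-Weisbach: ΔP = f(L/D)(ρV²/2) = 0.1348·(7.37/0.0202)·(887·7.02²/2) = 0.1348·364.9·2.186e+04 = 1.075e+06 Pa.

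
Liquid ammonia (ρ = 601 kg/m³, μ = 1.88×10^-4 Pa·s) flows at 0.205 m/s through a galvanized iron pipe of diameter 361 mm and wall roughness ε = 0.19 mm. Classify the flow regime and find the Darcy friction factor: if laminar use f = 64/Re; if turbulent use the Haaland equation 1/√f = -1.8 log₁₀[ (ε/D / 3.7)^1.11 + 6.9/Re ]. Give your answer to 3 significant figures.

Re = ρVD/μ = 601·0.205·0.361/0.000188 = 2.366e+05.
Re > 4000 → turbulent. ε/D = 0.00019/0.361 = 0.000526; Haaland: 1/√f = -1.8 log₁₀[5.37e-05 + 2.92e-05] = 7.347, so f = 0.01853.

f ≈ 0.0185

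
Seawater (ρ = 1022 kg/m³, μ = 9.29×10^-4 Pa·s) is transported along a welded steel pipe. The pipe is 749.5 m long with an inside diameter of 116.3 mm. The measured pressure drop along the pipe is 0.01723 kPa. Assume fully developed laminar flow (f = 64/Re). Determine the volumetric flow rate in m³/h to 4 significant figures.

For laminar flow, f = 64/Re with Re = ρVD/μ, so Darcy-Weisbach reduces to ΔP = 32μLV/D². Solving for V: V = ΔP·D²/(32μL) = 17.23·(0.1163)²/(32·0.000929·749.5) = 0.01046 m/s.
Check: Re = ρVD/μ = 1022·0.01046·0.1163/0.000929 = 1338 < 2300, so the laminar assumption holds.
Q = V·A = 0.01046·(π/4·0.1163²) = 0.0001111 m³/s = 0.4000 m³/h.

Q ≈ 0.4000 m³/h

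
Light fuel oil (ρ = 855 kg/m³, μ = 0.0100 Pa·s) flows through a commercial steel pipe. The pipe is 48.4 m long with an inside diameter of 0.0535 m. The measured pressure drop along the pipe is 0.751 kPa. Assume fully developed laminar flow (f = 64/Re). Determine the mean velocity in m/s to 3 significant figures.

V ≈ 0.139 m/s

For laminar flow, f = 64/Re with Re = ρVD/μ, so Darcy-Weisbach reduces to ΔP = 32μLV/D². Solving for V: V = ΔP·D²/(32μL) = 751·(0.0535)²/(32·0.01·48.4) = 0.1388 m/s.
Check: Re = ρVD/μ = 855·0.1388·0.0535/0.01 = 634.9 < 2300, so the laminar assumption holds.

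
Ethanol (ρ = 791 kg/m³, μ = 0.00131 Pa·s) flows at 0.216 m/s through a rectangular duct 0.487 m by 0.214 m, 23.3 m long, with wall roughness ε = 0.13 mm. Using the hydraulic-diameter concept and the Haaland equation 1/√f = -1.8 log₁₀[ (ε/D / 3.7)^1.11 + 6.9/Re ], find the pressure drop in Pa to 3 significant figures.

Hydraulic diameter D_h = 4A/P = 4·(0.487·0.214)/(2·(0.487+0.214)) = 0.4169/1.402 = 0.2973 m.
Re = ρVD_h/μ = 791·0.216·0.2973/0.00131 = 3.878e+04.
ε/D_h = 0.00013/0.2973 = 0.000437; Haaland gives 1/√f = -1.8 log₁₀[4.37e-05+0.000178] = 6.578, so f = 0.02311.
ΔP = f(L/D_h)(ρV²/2) = 0.02311·23.3/0.2973·18.45 = 33.42 Pa.

ΔP ≈ 33.4 Pa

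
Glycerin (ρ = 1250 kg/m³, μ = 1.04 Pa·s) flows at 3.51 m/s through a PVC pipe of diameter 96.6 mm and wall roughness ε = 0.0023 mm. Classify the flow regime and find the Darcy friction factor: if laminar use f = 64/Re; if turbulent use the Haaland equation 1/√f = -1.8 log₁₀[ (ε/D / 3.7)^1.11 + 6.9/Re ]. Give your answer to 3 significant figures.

f ≈ 0.157

Re = ρVD/μ = 1250·3.51·0.0966/1.04 = 407.5.
Re < 2300 → laminar, so f = 64/Re = 0.157 (roughness is irrelevant in laminar flow).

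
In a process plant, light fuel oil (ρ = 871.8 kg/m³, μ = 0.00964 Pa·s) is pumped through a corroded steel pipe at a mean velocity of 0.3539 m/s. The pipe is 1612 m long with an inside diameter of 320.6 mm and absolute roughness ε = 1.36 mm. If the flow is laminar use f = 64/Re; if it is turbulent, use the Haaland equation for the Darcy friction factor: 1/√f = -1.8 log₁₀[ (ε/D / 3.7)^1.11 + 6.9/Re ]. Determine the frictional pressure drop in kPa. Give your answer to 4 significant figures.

Reynolds number Re = ρVD/μ = 871.8 · 0.3539 · 0.3206 / 0.00964 = 1.026e+04.
Re > 4000 → turbulent. Relative roughness ε/D = 0.00136/0.3206 = 0.00424. Haaland: 1/√f = -1.8 log₁₀[(0.00424/3.7)^1.11 + 6.9/1.026e+04] = -1.8 log₁₀[0.000544 + 0.000672] = 5.247, so f = 0.03633.
Darcy-Weisbach: ΔP = f(L/D)(ρV²/2) = 0.03633·(1612/0.3206)·(871.8·0.3539²/2) = 0.03633·5028·54.59 = 9972 Pa.
ΔP = 9972 Pa = 9.972 kPa.

ΔP ≈ 9.972 kPa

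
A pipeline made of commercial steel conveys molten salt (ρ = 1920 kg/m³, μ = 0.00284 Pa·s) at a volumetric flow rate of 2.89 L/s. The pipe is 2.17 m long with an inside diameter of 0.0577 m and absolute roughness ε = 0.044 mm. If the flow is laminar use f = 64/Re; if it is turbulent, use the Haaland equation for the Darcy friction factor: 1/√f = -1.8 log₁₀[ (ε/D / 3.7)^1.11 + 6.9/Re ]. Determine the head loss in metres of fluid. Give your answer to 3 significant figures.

h_f ≈ 0.0552 m

Q = 2.89 L/s = 2.89/1000 = 0.00289 m³/s.
Cross-sectional area A = πD²/4 = π(0.0577)²/4 = 0.002615 m²; mean velocity V = Q/A = 0.00289/0.002615 = 1.105 m/s.
Reynolds number Re = ρVD/μ = 1920 · 1.105 · 0.0577 / 0.00284 = 4.311e+04.
Re > 4000 → turbulent. Relative roughness ε/D = 4.4e-05/0.0577 = 0.000763. Haaland: 1/√f = -1.8 log₁₀[(0.000763/3.7)^1.11 + 6.9/4.311e+04] = -1.8 log₁₀[8.1e-05 + 0.00016] = 6.512, so f = 0.02358.
Darcy-Weisbach: ΔP = f(L/D)(ρV²/2) = 0.02358·(2.17/0.0577)·(1920·1.105²/2) = 0.02358·37.61·1173 = 1040 Pa.
Head loss h_f = ΔP/(ρg) = 1040/(1920·9.81) = 0.0552 m.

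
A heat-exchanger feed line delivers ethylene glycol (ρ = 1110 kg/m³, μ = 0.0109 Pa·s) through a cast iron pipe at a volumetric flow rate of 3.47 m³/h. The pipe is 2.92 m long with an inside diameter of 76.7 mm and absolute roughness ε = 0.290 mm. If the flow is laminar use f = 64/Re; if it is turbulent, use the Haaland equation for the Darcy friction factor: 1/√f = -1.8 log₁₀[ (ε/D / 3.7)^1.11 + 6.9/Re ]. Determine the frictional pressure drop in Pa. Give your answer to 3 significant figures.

Q = 3.47 m³/h = 3.47/3600 = 0.0009639 m³/s.
Cross-sectional area A = πD²/4 = π(0.0767)²/4 = 0.00462 m²; mean velocity V = Q/A = 0.0009639/0.00462 = 0.2086 m/s.
Reynolds number Re = ρVD/μ = 1110 · 0.2086 · 0.0767 / 0.0109 = 1629.
Re < 2300 → laminar flow, so f = 64/Re = 64/1629 = 0.03928 (the turbulent correlation is not needed).
Darcy-Weisbach: ΔP = f(L/D)(ρV²/2) = 0.03928·(2.92/0.0767)·(1110·0.2086²/2) = 0.03928·38.07·24.15 = 36.12 Pa.

ΔP ≈ 36.1 Pa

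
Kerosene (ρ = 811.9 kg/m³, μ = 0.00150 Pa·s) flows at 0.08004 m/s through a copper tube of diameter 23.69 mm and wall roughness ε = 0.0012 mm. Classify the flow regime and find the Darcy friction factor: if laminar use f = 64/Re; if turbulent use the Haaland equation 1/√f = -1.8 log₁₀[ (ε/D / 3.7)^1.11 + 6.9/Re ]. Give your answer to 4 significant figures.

Re = ρVD/μ = 811.9·0.08004·0.02369/0.0015 = 1026.
Re < 2300 → laminar, so f = 64/Re = 0.06236 (roughness is irrelevant in laminar flow).

f ≈ 0.06236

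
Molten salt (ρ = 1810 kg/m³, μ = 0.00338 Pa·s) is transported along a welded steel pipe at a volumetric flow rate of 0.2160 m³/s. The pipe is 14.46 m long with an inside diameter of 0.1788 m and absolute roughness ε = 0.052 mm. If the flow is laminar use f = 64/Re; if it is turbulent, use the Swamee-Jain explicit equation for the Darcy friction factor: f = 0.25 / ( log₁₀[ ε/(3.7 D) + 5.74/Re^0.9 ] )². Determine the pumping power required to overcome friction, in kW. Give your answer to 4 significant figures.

Cross-sectional area A = πD²/4 = π(0.1788)²/4 = 0.02511 m²; mean velocity V = Q/A = 0.216/0.02511 = 8.603 m/s.
Reynolds number Re = ρVD/μ = 1810 · 8.603 · 0.1788 / 0.00338 = 8.237e+05.
Re > 4000 → turbulent. Relative roughness ε/D = 5.2e-05/0.1788 = 0.000291. Swamee-Jain: f = 0.25/(log₁₀[0.000291/3.7 + 5.74/8.237e+05^0.9])² = 0.25/(log₁₀[7.86e-05 + 2.72e-05])² = 0.25/(-3.975)² = 0.01582.
Darcy-Weisbach: ΔP = f(L/D)(ρV²/2) = 0.01582·(14.46/0.1788)·(1810·8.603²/2) = 0.01582·80.87·6.697e+04 = 8.568e+04 Pa.
Pumping power P = QΔP = 0.216·8.568e+04 = 18507 W = 18.51 kW.

P ≈ 18.51 kW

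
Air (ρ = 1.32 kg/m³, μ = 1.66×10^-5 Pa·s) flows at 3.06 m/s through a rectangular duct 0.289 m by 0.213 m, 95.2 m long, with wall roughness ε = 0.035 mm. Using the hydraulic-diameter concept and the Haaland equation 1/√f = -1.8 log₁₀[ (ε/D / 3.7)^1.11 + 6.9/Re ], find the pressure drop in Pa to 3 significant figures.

Hydraulic diameter D_h = 4A/P = 4·(0.289·0.213)/(2·(0.289+0.213)) = 0.2462/1.004 = 0.2452 m.
Re = ρVD_h/μ = 1.32·3.06·0.2452/1.66e-05 = 5.967e+04.
ε/D_h = 3.5e-05/0.2452 = 0.000143; Haaland gives 1/√f = -1.8 log₁₀[1.26e-05+0.000116] = 7.006, so f = 0.02038.
ΔP = f(L/D_h)(ρV²/2) = 0.02038·95.2/0.2452·6.18 = 48.88 Pa.

ΔP ≈ 48.9 Pa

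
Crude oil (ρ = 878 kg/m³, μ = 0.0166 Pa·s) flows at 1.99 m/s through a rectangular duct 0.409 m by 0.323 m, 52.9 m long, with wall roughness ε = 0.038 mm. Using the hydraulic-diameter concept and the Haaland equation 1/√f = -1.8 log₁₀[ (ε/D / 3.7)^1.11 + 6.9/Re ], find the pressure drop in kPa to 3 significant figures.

ΔP ≈ 5.68 kPa

Hydraulic diameter D_h = 4A/P = 4·(0.409·0.323)/(2·(0.409+0.323)) = 0.5284/1.464 = 0.3609 m.
Re = ρVD_h/μ = 878·1.99·0.3609/0.0166 = 3.799e+04.
ε/D_h = 3.8e-05/0.3609 = 0.000105; Haaland gives 1/√f = -1.8 log₁₀[9e-06+0.000182] = 6.696, so f = 0.02231.
ΔP = f(L/D_h)(ρV²/2) = 0.02231·52.9/0.3609·1738 = 5683 Pa.
ΔP = 5.68 kPa.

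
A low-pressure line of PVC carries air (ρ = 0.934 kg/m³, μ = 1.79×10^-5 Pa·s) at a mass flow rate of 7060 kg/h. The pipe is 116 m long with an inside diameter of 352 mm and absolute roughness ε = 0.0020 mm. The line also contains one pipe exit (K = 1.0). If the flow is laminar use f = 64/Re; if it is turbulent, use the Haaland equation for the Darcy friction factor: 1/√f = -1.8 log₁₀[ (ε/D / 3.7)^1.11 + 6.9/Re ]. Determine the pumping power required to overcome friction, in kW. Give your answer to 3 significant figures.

P ≈ 2.51 kW

ṁ = 7060 kg/h = 7060/3600 = 1.961 kg/s.
A = πD²/4 = π(0.352)²/4 = 0.09731 m²; mean velocity V = ṁ/(ρA) = 1.961/(0.934 · 0.09731) = 21.58 m/s.
Reynolds number Re = ρVD/μ = 0.934 · 21.58 · 0.352 / 1.79e-05 = 3.963e+05.
Re > 4000 → turbulent. Relative roughness ε/D = 2e-06/0.352 = 5.68e-06. Haaland: 1/√f = -1.8 log₁₀[(5.68e-06/3.7)^1.11 + 6.9/3.963e+05] = -1.8 log₁₀[3.52e-07 + 1.74e-05] = 8.551, so f = 0.01368.
Total minor-loss coefficient ΣK = 1·1 = 1.
ΔP = [f·L/D + ΣK]·(ρV²/2) = [0.01368·116/0.352 + 1]·(0.934·21.58²/2) = [4.507 + 1]·217.4 = 1197 Pa.
Q = ṁ/ρ = 1.961/0.934 = 2.1 m³/s.
Pumping power P = QΔP = 2.1·1197 = 2514 W = 2.51 kW.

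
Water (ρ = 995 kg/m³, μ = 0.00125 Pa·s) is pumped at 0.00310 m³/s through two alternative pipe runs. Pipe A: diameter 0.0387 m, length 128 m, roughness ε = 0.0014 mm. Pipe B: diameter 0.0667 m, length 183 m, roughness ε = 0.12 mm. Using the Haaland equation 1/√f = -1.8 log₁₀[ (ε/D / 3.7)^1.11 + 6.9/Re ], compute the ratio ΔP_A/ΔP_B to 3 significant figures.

Pipe A: V = Q/A = 0.0031/0.001176 = 2.635 m/s; Re = 8.118e+04; ε/D = 3.62e-05; Haaland → f = 0.01875; ΔP_A = f(L/D)(ρV²/2) = 2.143e+05 Pa.
Pipe B: V = Q/A = 0.0031/0.003494 = 0.8872 m/s; Re = 4.71e+04; ε/D = 0.0018; Haaland → f = 0.02596; ΔP_B = f(L/D)(ρV²/2) = 2.789e+04 Pa.
ΔP_A/ΔP_B = 2.143e+05/2.789e+04 = 7.68.

ΔP_A/ΔP_B ≈ 7.68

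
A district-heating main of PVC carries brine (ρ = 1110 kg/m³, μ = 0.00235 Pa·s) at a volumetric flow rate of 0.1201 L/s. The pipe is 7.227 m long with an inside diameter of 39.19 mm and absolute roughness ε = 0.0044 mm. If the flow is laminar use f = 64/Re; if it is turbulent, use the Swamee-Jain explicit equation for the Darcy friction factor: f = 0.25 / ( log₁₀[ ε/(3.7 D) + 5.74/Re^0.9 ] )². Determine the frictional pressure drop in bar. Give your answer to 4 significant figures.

ΔP ≈ 3.523×10^-4 bar

Q = 0.1201 L/s = 0.1201/1000 = 0.0001201 m³/s.
Cross-sectional area A = πD²/4 = π(0.03919)²/4 = 0.001206 m²; mean velocity V = Q/A = 0.0001201/0.001206 = 0.09956 m/s.
Reynolds number Re = ρVD/μ = 1110 · 0.09956 · 0.03919 / 0.00235 = 1843.
Re < 2300 → laminar flow, so f = 64/Re = 64/1843 = 0.03473 (the turbulent correlation is not needed).
Darcy-Weisbach: ΔP = f(L/D)(ρV²/2) = 0.03473·(7.227/0.03919)·(1110·0.09956²/2) = 0.03473·184.4·5.502 = 35.23 Pa.
ΔP = 35.23 Pa = 3.523×10^-4 bar.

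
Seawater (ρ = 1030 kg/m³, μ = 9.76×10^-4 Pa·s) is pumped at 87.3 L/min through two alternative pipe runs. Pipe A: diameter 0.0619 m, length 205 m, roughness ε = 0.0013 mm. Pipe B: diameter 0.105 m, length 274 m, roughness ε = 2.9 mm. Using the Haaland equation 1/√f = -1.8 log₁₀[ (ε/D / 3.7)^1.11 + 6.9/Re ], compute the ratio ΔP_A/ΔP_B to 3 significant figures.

ΔP_A/ΔP_B ≈ 4.25

Pipe A: V = Q/A = 0.001455/0.003009 = 0.4835 m/s; Re = 3.158e+04; ε/D = 2.1e-05; Haaland → f = 0.02307; ΔP_A = f(L/D)(ρV²/2) = 9198 Pa.
Pipe B: V = Q/A = 0.001455/0.008659 = 0.168 m/s; Re = 1.862e+04; ε/D = 0.0276; Haaland → f = 0.05707; ΔP_B = f(L/D)(ρV²/2) = 2166 Pa.
ΔP_A/ΔP_B = 9198/2166 = 4.25.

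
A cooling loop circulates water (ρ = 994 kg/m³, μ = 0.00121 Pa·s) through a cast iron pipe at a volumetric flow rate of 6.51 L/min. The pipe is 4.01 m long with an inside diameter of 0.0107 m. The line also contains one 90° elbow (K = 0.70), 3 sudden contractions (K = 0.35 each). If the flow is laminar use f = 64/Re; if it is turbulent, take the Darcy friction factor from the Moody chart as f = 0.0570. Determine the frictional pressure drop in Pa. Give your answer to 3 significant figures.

Q = 6.51 L/min = 6.51/60000 = 0.0001085 m³/s.
Cross-sectional area A = πD²/4 = π(0.0107)²/4 = 8.992e-05 m²; mean velocity V = Q/A = 0.0001085/8.992e-05 = 1.207 m/s.
Reynolds number Re = ρVD/μ = 994 · 1.207 · 0.0107 / 0.00121 = 1.061e+04.
Re > 4000 → turbulent; use the Moody-chart value f = 0.0570.
Total minor-loss coefficient ΣK = 1·0.7 + 3·0.35 = 1.75.
ΔP = [f·L/D + ΣK]·(ρV²/2) = [0.057·4.01/0.0107 + 1.75]·(994·1.207²/2) = [21.36 + 1.75]·723.6 = 1.672e+04 Pa.

ΔP ≈ 16700 Pa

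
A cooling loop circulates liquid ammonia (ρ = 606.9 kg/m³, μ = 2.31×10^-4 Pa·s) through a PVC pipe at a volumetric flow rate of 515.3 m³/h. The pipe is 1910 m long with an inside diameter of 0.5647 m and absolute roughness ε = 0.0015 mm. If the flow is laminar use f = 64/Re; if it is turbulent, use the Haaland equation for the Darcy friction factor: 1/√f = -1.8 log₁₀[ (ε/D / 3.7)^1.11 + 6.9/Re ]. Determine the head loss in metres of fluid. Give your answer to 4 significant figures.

Q = 515.3 m³/h = 515.3/3600 = 0.1431 m³/s.
Cross-sectional area A = πD²/4 = π(0.5647)²/4 = 0.2505 m²; mean velocity V = Q/A = 0.1431/0.2505 = 0.5715 m/s.
Reynolds number Re = ρVD/μ = 606.9 · 0.5715 · 0.5647 / 0.000231 = 8.479e+05.
Re > 4000 → turbulent. Relative roughness ε/D = 1.5e-06/0.5647 = 2.66e-06. Haaland: 1/√f = -1.8 log₁₀[(2.66e-06/3.7)^1.11 + 6.9/8.479e+05] = -1.8 log₁₀[1.51e-07 + 8.14e-06] = 9.147, so f = 0.01195.
Darcy-Weisbach: ΔP = f(L/D)(ρV²/2) = 0.01195·(1910/0.5647)·(606.9·0.5715²/2) = 0.01195·3382·99.12 = 4007 Pa.
Head loss h_f = ΔP/(ρg) = 4007/(606.9·9.81) = 0.6731 m.

h_f ≈ 0.6731 m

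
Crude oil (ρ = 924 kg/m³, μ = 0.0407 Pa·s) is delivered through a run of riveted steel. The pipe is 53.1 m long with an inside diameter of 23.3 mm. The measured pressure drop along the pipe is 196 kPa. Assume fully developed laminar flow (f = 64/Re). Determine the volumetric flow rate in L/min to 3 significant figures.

For laminar flow, f = 64/Re with Re = ρVD/μ, so Darcy-Weisbach reduces to ΔP = 32μLV/D². Solving for V: V = ΔP·D²/(32μL) = 1.96e+05·(0.0233)²/(32·0.0407·53.1) = 1.539 m/s.
Check: Re = ρVD/μ = 924·1.539·0.0233/0.0407 = 813.9 < 2300, so the laminar assumption holds.
Q = V·A = 1.539·(π/4·0.0233²) = 0.000656 m³/s = 39.4 L/min.

Q ≈ 39.4 L/min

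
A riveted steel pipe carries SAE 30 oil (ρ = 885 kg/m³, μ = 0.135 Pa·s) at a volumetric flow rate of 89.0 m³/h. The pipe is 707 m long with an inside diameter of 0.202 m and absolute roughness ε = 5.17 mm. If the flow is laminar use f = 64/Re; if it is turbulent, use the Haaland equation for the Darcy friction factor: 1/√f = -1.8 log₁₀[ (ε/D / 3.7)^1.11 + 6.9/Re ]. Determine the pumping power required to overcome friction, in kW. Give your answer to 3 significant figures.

P ≈ 1.43 kW

Q = 89.0 m³/h = 89.0/3600 = 0.02472 m³/s.
Cross-sectional area A = πD²/4 = π(0.202)²/4 = 0.03205 m²; mean velocity V = Q/A = 0.02472/0.03205 = 0.7714 m/s.
Reynolds number Re = ρVD/μ = 885 · 0.7714 · 0.202 / 0.135 = 1022.
Re < 2300 → laminar flow, so f = 64/Re = 64/1022 = 0.06265 (the turbulent correlation is not needed).
Darcy-Weisbach: ΔP = f(L/D)(ρV²/2) = 0.06265·(707/0.202)·(885·0.7714²/2) = 0.06265·3500·263.3 = 5.774e+04 Pa.
Pumping power P = QΔP = 0.02472·5.774e+04 = 1428 W = 1.43 kW.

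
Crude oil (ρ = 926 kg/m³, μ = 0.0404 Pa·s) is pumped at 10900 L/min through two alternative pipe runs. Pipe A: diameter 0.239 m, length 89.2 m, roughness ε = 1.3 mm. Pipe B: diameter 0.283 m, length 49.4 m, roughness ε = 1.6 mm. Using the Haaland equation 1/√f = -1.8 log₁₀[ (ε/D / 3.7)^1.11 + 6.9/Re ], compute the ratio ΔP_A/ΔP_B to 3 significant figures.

Pipe A: V = Q/A = 0.1817/0.04486 = 4.049 m/s; Re = 2.218e+04; ε/D = 0.00544; Haaland → f = 0.03457; ΔP_A = f(L/D)(ρV²/2) = 9.797e+04 Pa.
Pipe B: V = Q/A = 0.1817/0.0629 = 2.888 m/s; Re = 1.873e+04; ε/D = 0.00565; Haaland → f = 0.03542; ΔP_B = f(L/D)(ρV²/2) = 2.388e+04 Pa.
ΔP_A/ΔP_B = 9.797e+04/2.388e+04 = 4.10.

ΔP_A/ΔP_B ≈ 4.10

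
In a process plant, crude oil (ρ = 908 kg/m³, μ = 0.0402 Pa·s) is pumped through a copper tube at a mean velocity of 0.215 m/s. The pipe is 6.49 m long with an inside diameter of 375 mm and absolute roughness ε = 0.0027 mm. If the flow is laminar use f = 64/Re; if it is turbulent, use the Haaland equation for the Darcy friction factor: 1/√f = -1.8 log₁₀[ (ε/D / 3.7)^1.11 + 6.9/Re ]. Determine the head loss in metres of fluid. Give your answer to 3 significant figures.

h_f ≈ 0.00143 m

Reynolds number Re = ρVD/μ = 908 · 0.215 · 0.375 / 0.0402 = 1821.
Re < 2300 → laminar flow, so f = 64/Re = 64/1821 = 0.03514 (the turbulent correlation is not needed).
Darcy-Weisbach: ΔP = f(L/D)(ρV²/2) = 0.03514·(6.49/0.375)·(908·0.215²/2) = 0.03514·17.31·20.99 = 12.76 Pa.
Head loss h_f = ΔP/(ρg) = 12.76/(908·9.81) = 0.00143 m.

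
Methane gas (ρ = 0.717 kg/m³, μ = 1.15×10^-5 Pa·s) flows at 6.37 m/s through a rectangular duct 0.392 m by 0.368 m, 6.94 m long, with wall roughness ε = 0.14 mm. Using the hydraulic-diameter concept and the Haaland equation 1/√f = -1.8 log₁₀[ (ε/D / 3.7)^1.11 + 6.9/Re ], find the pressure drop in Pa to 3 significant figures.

ΔP ≈ 4.92 Pa

Hydraulic diameter D_h = 4A/P = 4·(0.392·0.368)/(2·(0.392+0.368)) = 0.577/1.52 = 0.3796 m.
Re = ρVD_h/μ = 0.717·6.37·0.3796/1.15e-05 = 1.508e+05.
ε/D_h = 0.00014/0.3796 = 0.000369; Haaland gives 1/√f = -1.8 log₁₀[3.62e-05+4.58e-05] = 7.356, so f = 0.01848.
ΔP = f(L/D_h)(ρV²/2) = 0.01848·6.94/0.3796·14.55 = 4.915 Pa.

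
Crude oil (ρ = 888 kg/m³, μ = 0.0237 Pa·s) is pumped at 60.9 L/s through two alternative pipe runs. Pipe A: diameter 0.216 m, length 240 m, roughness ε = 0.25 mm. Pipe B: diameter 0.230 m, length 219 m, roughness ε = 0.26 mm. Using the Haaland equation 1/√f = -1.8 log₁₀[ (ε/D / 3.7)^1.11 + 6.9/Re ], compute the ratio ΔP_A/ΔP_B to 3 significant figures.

Pipe A: V = Q/A = 0.0609/0.03664 = 1.662 m/s; Re = 1.345e+04; ε/D = 0.00116; Haaland → f = 0.03028; ΔP_A = f(L/D)(ρV²/2) = 4.126e+04 Pa.
Pipe B: V = Q/A = 0.0609/0.04155 = 1.466 m/s; Re = 1.263e+04; ε/D = 0.00113; Haaland → f = 0.03066; ΔP_B = f(L/D)(ρV²/2) = 2.785e+04 Pa.
ΔP_A/ΔP_B = 4.126e+04/2.785e+04 = 1.48.

ΔP_A/ΔP_B ≈ 1.48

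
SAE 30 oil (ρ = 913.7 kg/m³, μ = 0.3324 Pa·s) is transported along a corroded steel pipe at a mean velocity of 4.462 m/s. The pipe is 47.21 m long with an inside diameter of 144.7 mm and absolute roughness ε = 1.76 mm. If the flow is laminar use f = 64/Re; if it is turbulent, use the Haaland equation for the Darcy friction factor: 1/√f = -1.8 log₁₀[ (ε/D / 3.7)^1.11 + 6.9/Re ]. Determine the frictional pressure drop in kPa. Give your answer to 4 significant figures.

ΔP ≈ 107.0 kPa

Reynolds number Re = ρVD/μ = 913.7 · 4.462 · 0.1447 / 0.332 = 1775.
Re < 2300 → laminar flow, so f = 64/Re = 64/1775 = 0.03606 (the turbulent correlation is not needed).
Darcy-Weisbach: ΔP = f(L/D)(ρV²/2) = 0.03606·(47.21/0.1447)·(913.7·4.462²/2) = 0.03606·326.3·9096 = 1.07e+05 Pa.
ΔP = 1.07e+05 Pa = 107.0 kPa.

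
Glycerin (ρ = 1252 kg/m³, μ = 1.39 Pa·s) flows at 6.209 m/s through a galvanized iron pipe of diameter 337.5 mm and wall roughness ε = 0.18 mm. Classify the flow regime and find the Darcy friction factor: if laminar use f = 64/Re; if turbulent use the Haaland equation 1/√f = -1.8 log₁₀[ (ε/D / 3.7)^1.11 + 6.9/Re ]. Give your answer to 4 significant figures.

f ≈ 0.03391

Re = ρVD/μ = 1252·6.209·0.3375/1.39 = 1887.
Re < 2300 → laminar, so f = 64/Re = 0.03391 (roughness is irrelevant in laminar flow).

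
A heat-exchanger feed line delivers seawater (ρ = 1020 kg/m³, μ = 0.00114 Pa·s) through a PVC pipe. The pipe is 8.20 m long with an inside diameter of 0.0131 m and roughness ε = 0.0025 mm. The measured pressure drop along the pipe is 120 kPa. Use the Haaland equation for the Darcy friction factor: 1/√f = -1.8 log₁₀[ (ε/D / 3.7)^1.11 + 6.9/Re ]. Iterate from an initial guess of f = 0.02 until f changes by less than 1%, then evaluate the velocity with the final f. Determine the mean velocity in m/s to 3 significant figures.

V ≈ 4.20 m/s

Rearranging Darcy-Weisbach: V = √(2·ΔP·D/(f·L·ρ)). With ε/D = 2.5e-06/0.0131 = 0.000191, iterate starting from f = 0.02:
  f = 0.02 → V = √(2·1.2e+05·0.0131/(0.02·8.2·1020)) = 4.335 m/s; Re = ρVD/μ = 5.081e+04; f → 0.02121
  f = 0.02121 → V = 4.21 m/s; Re = 4.934e+04; f → 0.02134
Converged (Δf/f < 1%). With the final f = 0.02134: V = √(2·1.2e+05·0.0131/(0.02134·8.2·1020)) = 4.197 m/s.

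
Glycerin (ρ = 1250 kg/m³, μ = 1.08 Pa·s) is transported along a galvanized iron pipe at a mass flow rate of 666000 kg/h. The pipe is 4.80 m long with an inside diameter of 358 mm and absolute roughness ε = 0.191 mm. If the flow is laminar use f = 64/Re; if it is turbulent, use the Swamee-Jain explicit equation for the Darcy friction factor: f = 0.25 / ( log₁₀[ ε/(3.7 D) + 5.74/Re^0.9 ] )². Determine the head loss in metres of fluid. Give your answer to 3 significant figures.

h_f ≈ 0.155 m

ṁ = 666000 kg/h = 666000/3600 = 185 kg/s.
A = πD²/4 = π(0.358)²/4 = 0.1007 m²; mean velocity V = ṁ/(ρA) = 185/(1250 · 0.1007) = 1.47 m/s.
Reynolds number Re = ρVD/μ = 1250 · 1.47 · 0.358 / 1.08 = 609.2.
Re < 2300 → laminar flow, so f = 64/Re = 64/609.2 = 0.1051 (the turbulent correlation is not needed).
Darcy-Weisbach: ΔP = f(L/D)(ρV²/2) = 0.1051·(4.8/0.358)·(1250·1.47²/2) = 0.1051·13.41·1351 = 1903 Pa.
Head loss h_f = ΔP/(ρg) = 1903/(1250·9.81) = 0.155 m.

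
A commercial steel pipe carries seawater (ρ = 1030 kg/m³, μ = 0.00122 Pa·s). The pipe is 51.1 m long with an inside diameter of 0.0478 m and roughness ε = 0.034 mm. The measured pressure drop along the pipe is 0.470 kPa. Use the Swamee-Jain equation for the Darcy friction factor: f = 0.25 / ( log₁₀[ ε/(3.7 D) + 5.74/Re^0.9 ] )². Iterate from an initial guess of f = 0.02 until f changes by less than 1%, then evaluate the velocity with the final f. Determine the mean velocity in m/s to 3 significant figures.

Rearranging Darcy-Weisbach: V = √(2·ΔP·D/(f·L·ρ)). With ε/D = 3.4e-05/0.0478 = 0.000711, iterate starting from f = 0.02:
  f = 0.02 → V = √(2·470·0.0478/(0.02·51.1·1030)) = 0.2066 m/s; Re = ρVD/μ = 8338; f → 0.03371
  f = 0.03371 → V = 0.1591 m/s; Re = 6422; f → 0.03612
  f = 0.03612 → V = 0.1537 m/s; Re = 6204; f → 0.03647
Converged (Δf/f < 1%). With the final f = 0.03647: V = √(2·470·0.0478/(0.03647·51.1·1030)) = 0.153 m/s.

V ≈ 0.153 m/s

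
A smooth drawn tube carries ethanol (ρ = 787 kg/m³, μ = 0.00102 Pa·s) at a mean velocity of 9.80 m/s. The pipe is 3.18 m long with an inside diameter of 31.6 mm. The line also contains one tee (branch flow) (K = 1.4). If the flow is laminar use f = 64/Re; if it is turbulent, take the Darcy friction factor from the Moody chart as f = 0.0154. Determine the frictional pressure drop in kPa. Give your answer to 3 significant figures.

ΔP ≈ 111 kPa

Reynolds number Re = ρVD/μ = 787 · 9.8 · 0.0316 / 0.00102 = 2.389e+05.
Re > 4000 → turbulent; use the Moody-chart value f = 0.0154.
Total minor-loss coefficient ΣK = 1·1.4 = 1.4.
ΔP = [f·L/D + ΣK]·(ρV²/2) = [0.0154·3.18/0.0316 + 1.4]·(787·9.8²/2) = [1.55 + 1.4]·3.779e+04 = 1.115e+05 Pa.
ΔP = 1.115e+05 Pa = 111 kPa.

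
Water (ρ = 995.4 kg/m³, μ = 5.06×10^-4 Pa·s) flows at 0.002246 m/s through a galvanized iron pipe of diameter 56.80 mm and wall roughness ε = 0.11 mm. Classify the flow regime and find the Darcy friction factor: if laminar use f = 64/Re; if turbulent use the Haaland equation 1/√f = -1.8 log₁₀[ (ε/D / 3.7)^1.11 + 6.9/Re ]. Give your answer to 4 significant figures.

f ≈ 0.2550

Re = ρVD/μ = 995.4·0.002246·0.0568/0.000506 = 251.
Re < 2300 → laminar, so f = 64/Re = 0.255 (roughness is irrelevant in laminar flow).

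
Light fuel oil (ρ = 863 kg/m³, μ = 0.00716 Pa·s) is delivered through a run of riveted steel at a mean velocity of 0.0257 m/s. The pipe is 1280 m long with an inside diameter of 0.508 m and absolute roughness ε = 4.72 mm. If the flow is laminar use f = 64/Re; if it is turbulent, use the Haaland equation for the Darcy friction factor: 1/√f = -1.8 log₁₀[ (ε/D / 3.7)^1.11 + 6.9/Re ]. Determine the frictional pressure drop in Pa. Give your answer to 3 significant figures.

Reynolds number Re = ρVD/μ = 863 · 0.0257 · 0.508 / 0.00716 = 1574.
Re < 2300 → laminar flow, so f = 64/Re = 64/1574 = 0.04067 (the turbulent correlation is not needed).
Darcy-Weisbach: ΔP = f(L/D)(ρV²/2) = 0.04067·(1280/0.508)·(863·0.0257²/2) = 0.04067·2520·0.285 = 29.21 Pa.

ΔP ≈ 29.2 Pa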